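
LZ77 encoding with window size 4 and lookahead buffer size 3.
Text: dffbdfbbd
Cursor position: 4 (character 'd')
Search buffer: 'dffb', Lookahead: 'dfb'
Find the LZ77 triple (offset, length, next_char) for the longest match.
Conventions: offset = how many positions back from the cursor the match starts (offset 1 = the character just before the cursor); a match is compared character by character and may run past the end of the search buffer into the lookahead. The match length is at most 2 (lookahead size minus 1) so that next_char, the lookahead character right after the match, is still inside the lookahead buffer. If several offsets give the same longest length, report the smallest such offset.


Try each offset into the search buffer:
  offset=1 (pos 3, char 'b'): match length 0
  offset=2 (pos 2, char 'f'): match length 0
  offset=3 (pos 1, char 'f'): match length 0
  offset=4 (pos 0, char 'd'): match length 2
Longest match has length 2 at offset 4.
next_char = character at position 4 + 2 = 6 -> 'b'

Best match: offset=4, length=2 (matching 'df' starting at position 0)
LZ77 triple: (4, 2, 'b')


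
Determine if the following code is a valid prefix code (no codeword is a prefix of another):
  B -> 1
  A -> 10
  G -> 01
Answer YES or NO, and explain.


Checking each pair (does one codeword prefix another?):
  B='1' vs A='10': prefix -- VIOLATION

NO -- this is NOT a valid prefix code. B (1) is a prefix of A (10).


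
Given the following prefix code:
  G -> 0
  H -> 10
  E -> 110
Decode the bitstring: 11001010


Decoding step by step:
Bits 110 -> E
Bits 0 -> G
Bits 10 -> H
Bits 10 -> H


Decoded message: EGHH


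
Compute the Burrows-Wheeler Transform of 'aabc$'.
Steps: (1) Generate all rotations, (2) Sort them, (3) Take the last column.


Rotations (sorted):
  0: $aabc -> last char: c
  1: aabc$ -> last char: $
  2: abc$a -> last char: a
  3: bc$aa -> last char: a
  4: c$aab -> last char: b


BWT = c$aab


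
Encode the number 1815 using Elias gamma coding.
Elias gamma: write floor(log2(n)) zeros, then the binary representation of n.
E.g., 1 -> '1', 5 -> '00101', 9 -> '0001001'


num_bits = floor(log2(1815)) + 1 = 11
leading_zeros = num_bits - 1 = 10
binary(1815) = 11100010111

Elias gamma(1815) = '0000000000' + '11100010111' = 000000000011100010111 (21 bits)


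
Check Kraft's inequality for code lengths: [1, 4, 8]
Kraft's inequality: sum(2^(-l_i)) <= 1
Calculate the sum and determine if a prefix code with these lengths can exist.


Sum = 2^(-1) + 2^(-4) + 2^(-8)
    = 0.5 + 0.0625 + 0.00390625
    = 145/256 = 0.56640625
Since 0.56640625 <= 1, Kraft's inequality IS satisfied.
A prefix code with these lengths CAN exist.

Kraft sum = 0.56640625. Satisfied.


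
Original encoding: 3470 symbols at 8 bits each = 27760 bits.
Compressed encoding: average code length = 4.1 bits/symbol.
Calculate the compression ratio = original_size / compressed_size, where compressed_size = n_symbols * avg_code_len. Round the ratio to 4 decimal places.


original_size = n_symbols * orig_bits = 3470 * 8 = 27760 bits
compressed_size = n_symbols * avg_code_len = 3470 * 4.1 = 14227.0 bits
ratio = original_size / compressed_size = 27760 / 14227.0 = 1.9512

Compression ratio = 1.9512


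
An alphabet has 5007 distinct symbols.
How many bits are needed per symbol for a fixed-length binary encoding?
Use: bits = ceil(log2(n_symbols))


log2(5007) = 12.2897
Bracket: 2^12 = 4096 < 5007 <= 2^13 = 8192
So ceil(log2(5007)) = 13

bits = ceil(log2(5007)) = ceil(12.2897) = 13 bits


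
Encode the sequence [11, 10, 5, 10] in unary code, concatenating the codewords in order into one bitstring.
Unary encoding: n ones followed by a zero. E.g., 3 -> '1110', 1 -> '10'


Encode each number as n ones followed by a terminating 0:
  11 -> 111111111110 (12 bits)
  10 -> 11111111110 (11 bits)
  5 -> 111110 (6 bits)
  10 -> 11111111110 (11 bits)
Total length = 12 + 11 + 6 + 11 = 40 bits.

Unary([11, 10, 5, 10]) = 1111111111101111111111011111011111111110 (40 bits)


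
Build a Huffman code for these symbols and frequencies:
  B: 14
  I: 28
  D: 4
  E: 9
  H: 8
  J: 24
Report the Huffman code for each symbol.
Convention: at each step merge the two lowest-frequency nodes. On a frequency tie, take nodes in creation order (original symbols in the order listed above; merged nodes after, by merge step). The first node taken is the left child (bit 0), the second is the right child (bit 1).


Huffman tree construction:
Step 1: Merge D(4) + H(8) = 12
Step 2: Merge E(9) + (D+H)(12) = 21
Step 3: Merge B(14) + (E+(D+H))(21) = 35
Step 4: Merge J(24) + I(28) = 52
Step 5: Merge (B+(E+(D+H)))(35) + (J+I)(52) = 87
Read each symbol's code off the tree from the root (left child = 0, right child = 1).

Codes:
  B: 00 (length 2)
  I: 11 (length 2)
  D: 0110 (length 4)
  E: 010 (length 3)
  H: 0111 (length 4)
  J: 10 (length 2)
Average code length: 207/87 = 2.3793 bits/symbol


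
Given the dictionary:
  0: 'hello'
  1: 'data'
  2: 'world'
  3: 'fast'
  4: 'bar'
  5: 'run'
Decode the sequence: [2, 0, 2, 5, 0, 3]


Look up each index in the dictionary:
  2 -> 'world'
  0 -> 'hello'
  2 -> 'world'
  5 -> 'run'
  0 -> 'hello'
  3 -> 'fast'

Decoded: "world hello world run hello fast"


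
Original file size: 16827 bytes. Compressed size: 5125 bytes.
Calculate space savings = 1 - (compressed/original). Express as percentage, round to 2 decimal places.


ratio = compressed/original = 5125/16827 = 0.30457
savings = 1 - ratio = 1 - 0.30457 = 0.69543
as a percentage: 0.69543 * 100 = 69.54%

Space savings = 1 - 5125/16827 = 69.54%


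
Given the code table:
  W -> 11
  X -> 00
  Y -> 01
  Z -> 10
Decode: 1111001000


Decoding:
11 -> W
11 -> W
00 -> X
10 -> Z
00 -> X


Result: WWXZX


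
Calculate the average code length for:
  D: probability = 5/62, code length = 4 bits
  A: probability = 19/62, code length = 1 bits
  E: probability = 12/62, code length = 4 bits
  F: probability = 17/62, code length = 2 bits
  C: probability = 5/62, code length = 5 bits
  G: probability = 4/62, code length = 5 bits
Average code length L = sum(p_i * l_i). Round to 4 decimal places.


Weighted contributions p_i * l_i:
  D: (5/62) * 4 = 20/62
  A: (19/62) * 1 = 19/62
  E: (12/62) * 4 = 48/62
  F: (17/62) * 2 = 34/62
  C: (5/62) * 5 = 25/62
  G: (4/62) * 5 = 20/62
Sum = (20 + 19 + 48 + 34 + 25 + 20)/62 = 166/62

L = 166/62 = 2.6774 bits/symbol


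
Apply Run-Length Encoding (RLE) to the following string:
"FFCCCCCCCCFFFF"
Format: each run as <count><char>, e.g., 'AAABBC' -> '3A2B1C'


Scanning runs left to right:
  i=0: run of 'F' x 2 -> '2F'
  i=2: run of 'C' x 8 -> '8C'
  i=10: run of 'F' x 4 -> '4F'

RLE = 2F8C4F


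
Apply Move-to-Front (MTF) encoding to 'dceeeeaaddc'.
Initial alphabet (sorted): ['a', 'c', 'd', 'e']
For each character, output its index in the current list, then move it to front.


MTF encoding:
'd': index 2 in ['a', 'c', 'd', 'e'] -> ['d', 'a', 'c', 'e']
'c': index 2 in ['d', 'a', 'c', 'e'] -> ['c', 'd', 'a', 'e']
'e': index 3 in ['c', 'd', 'a', 'e'] -> ['e', 'c', 'd', 'a']
'e': index 0 in ['e', 'c', 'd', 'a'] -> ['e', 'c', 'd', 'a']
'e': index 0 in ['e', 'c', 'd', 'a'] -> ['e', 'c', 'd', 'a']
'e': index 0 in ['e', 'c', 'd', 'a'] -> ['e', 'c', 'd', 'a']
'a': index 3 in ['e', 'c', 'd', 'a'] -> ['a', 'e', 'c', 'd']
'a': index 0 in ['a', 'e', 'c', 'd'] -> ['a', 'e', 'c', 'd']
'd': index 3 in ['a', 'e', 'c', 'd'] -> ['d', 'a', 'e', 'c']
'd': index 0 in ['d', 'a', 'e', 'c'] -> ['d', 'a', 'e', 'c']
'c': index 3 in ['d', 'a', 'e', 'c'] -> ['c', 'd', 'a', 'e']


Output: [2, 2, 3, 0, 0, 0, 3, 0, 3, 0, 3]


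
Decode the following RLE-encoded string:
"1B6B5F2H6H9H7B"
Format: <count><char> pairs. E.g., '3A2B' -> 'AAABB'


Expanding each <count><char> pair:
  1B -> 'B'
  6B -> 'BBBBBB'
  5F -> 'FFFFF'
  2H -> 'HH'
  6H -> 'HHHHHH'
  9H -> 'HHHHHHHHH'
  7B -> 'BBBBBBB'

Decoded = BBBBBBBFFFFFHHHHHHHHHHHHHHHHHBBBBBBB


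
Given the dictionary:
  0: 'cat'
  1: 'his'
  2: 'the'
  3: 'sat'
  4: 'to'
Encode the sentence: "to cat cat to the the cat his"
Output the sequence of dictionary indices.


Look up each word in the dictionary:
  'to' -> 4
  'cat' -> 0
  'cat' -> 0
  'to' -> 4
  'the' -> 2
  'the' -> 2
  'cat' -> 0
  'his' -> 1

Encoded: [4, 0, 0, 4, 2, 2, 0, 1]


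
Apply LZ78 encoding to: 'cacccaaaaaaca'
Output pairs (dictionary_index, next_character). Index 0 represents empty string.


LZ78 encoding steps:
Dictionary: {0: ''}
Step 1: w='' (idx 0), next='c' -> output (0, 'c'), add 'c' as idx 1
Step 2: w='' (idx 0), next='a' -> output (0, 'a'), add 'a' as idx 2
Step 3: w='c' (idx 1), next='c' -> output (1, 'c'), add 'cc' as idx 3
Step 4: w='c' (idx 1), next='a' -> output (1, 'a'), add 'ca' as idx 4
Step 5: w='a' (idx 2), next='a' -> output (2, 'a'), add 'aa' as idx 5
Step 6: w='aa' (idx 5), next='a' -> output (5, 'a'), add 'aaa' as idx 6
Step 7: w='ca' (idx 4), end of input -> output (4, '')


Encoded: [(0, 'c'), (0, 'a'), (1, 'c'), (1, 'a'), (2, 'a'), (5, 'a'), (4, '')]


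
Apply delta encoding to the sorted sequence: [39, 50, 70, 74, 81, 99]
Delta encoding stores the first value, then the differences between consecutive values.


First value: 39
Deltas:
  50 - 39 = 11
  70 - 50 = 20
  74 - 70 = 4
  81 - 74 = 7
  99 - 81 = 18


Delta encoded: [39, 11, 20, 4, 7, 18]


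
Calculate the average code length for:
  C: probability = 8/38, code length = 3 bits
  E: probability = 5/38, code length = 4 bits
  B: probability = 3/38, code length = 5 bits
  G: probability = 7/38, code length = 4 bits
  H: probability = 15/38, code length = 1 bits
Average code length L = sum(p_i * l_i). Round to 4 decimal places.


Weighted contributions p_i * l_i:
  C: (8/38) * 3 = 24/38
  E: (5/38) * 4 = 20/38
  B: (3/38) * 5 = 15/38
  G: (7/38) * 4 = 28/38
  H: (15/38) * 1 = 15/38
Sum = (24 + 20 + 15 + 28 + 15)/38 = 102/38

L = 102/38 = 2.6842 bits/symbol


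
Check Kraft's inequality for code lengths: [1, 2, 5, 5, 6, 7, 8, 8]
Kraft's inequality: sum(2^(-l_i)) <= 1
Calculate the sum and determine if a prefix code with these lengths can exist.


Sum = 2^(-1) + 2^(-2) + 2^(-5) + 2^(-5) + 2^(-6) + 2^(-7) + 2^(-8) + 2^(-8)
    = 0.5 + 0.25 + 0.03125 + 0.03125 + 0.015625 + 0.0078125 + 0.00390625 + 0.00390625
    = 216/256 = 0.84375
Since 0.84375 <= 1, Kraft's inequality IS satisfied.
A prefix code with these lengths CAN exist.

Kraft sum = 0.84375. Satisfied.


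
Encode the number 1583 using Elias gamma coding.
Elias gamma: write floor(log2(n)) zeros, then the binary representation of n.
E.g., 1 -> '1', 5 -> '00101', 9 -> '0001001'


num_bits = floor(log2(1583)) + 1 = 11
leading_zeros = num_bits - 1 = 10
binary(1583) = 11000101111

Elias gamma(1583) = '0000000000' + '11000101111' = 000000000011000101111 (21 bits)


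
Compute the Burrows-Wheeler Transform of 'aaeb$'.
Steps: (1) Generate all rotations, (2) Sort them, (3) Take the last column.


Rotations (sorted):
  0: $aaeb -> last char: b
  1: aaeb$ -> last char: $
  2: aeb$a -> last char: a
  3: b$aae -> last char: e
  4: eb$aa -> last char: a


BWT = b$aea


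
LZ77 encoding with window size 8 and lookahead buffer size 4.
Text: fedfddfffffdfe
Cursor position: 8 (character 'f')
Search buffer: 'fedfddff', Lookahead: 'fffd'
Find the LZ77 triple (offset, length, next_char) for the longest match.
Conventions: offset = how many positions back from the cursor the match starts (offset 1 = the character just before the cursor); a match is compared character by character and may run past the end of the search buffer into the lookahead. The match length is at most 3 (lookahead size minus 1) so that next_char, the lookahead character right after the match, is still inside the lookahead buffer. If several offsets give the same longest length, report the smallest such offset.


Try each offset into the search buffer:
  offset=1 (pos 7, char 'f'): match length 3
  offset=2 (pos 6, char 'f'): match length 3
  offset=3 (pos 5, char 'd'): match length 0
  offset=4 (pos 4, char 'd'): match length 0
  offset=5 (pos 3, char 'f'): match length 1
  offset=6 (pos 2, char 'd'): match length 0
  offset=7 (pos 1, char 'e'): match length 0
  offset=8 (pos 0, char 'f'): match length 1
Longest match has length 3, found at offsets 1, 2; take the smallest, offset 1.
next_char = character at position 8 + 3 = 11 -> 'd'

Best match: offset=1, length=3 (matching 'fff' starting at position 7)
LZ77 triple: (1, 3, 'd')


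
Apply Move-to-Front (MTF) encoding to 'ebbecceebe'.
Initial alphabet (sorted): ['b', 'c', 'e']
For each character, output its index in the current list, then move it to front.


MTF encoding:
'e': index 2 in ['b', 'c', 'e'] -> ['e', 'b', 'c']
'b': index 1 in ['e', 'b', 'c'] -> ['b', 'e', 'c']
'b': index 0 in ['b', 'e', 'c'] -> ['b', 'e', 'c']
'e': index 1 in ['b', 'e', 'c'] -> ['e', 'b', 'c']
'c': index 2 in ['e', 'b', 'c'] -> ['c', 'e', 'b']
'c': index 0 in ['c', 'e', 'b'] -> ['c', 'e', 'b']
'e': index 1 in ['c', 'e', 'b'] -> ['e', 'c', 'b']
'e': index 0 in ['e', 'c', 'b'] -> ['e', 'c', 'b']
'b': index 2 in ['e', 'c', 'b'] -> ['b', 'e', 'c']
'e': index 1 in ['b', 'e', 'c'] -> ['e', 'b', 'c']


Output: [2, 1, 0, 1, 2, 0, 1, 0, 2, 1]


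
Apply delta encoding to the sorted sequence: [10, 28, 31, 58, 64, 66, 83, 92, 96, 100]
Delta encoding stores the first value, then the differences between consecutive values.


First value: 10
Deltas:
  28 - 10 = 18
  31 - 28 = 3
  58 - 31 = 27
  64 - 58 = 6
  66 - 64 = 2
  83 - 66 = 17
  92 - 83 = 9
  96 - 92 = 4
  100 - 96 = 4


Delta encoded: [10, 18, 3, 27, 6, 2, 17, 9, 4, 4]


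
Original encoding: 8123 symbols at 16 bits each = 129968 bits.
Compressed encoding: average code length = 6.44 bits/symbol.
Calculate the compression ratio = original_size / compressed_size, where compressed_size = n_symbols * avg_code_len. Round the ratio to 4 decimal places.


original_size = n_symbols * orig_bits = 8123 * 16 = 129968 bits
compressed_size = n_symbols * avg_code_len = 8123 * 6.44 = 52312.12 bits
ratio = original_size / compressed_size = 129968 / 52312.12 = 2.4845

Compression ratio = 2.4845


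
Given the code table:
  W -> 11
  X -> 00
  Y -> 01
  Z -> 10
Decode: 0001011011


Decoding:
00 -> X
01 -> Y
01 -> Y
10 -> Z
11 -> W


Result: XYYZW


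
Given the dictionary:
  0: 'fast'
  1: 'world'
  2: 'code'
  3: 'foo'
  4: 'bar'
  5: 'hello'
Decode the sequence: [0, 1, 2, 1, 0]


Look up each index in the dictionary:
  0 -> 'fast'
  1 -> 'world'
  2 -> 'code'
  1 -> 'world'
  0 -> 'fast'

Decoded: "fast world code world fast"


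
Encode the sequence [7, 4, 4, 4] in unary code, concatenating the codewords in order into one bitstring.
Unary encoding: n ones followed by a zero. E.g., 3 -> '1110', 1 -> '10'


Encode each number as n ones followed by a terminating 0:
  7 -> 11111110 (8 bits)
  4 -> 11110 (5 bits)
  4 -> 11110 (5 bits)
  4 -> 11110 (5 bits)
Total length = 8 + 5 + 5 + 5 = 23 bits.

Unary([7, 4, 4, 4]) = 11111110111101111011110 (23 bits)


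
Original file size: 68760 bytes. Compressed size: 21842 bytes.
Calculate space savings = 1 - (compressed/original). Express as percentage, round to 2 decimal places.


ratio = compressed/original = 21842/68760 = 0.317656
savings = 1 - ratio = 1 - 0.317656 = 0.682344
as a percentage: 0.682344 * 100 = 68.23%

Space savings = 1 - 21842/68760 = 68.23%


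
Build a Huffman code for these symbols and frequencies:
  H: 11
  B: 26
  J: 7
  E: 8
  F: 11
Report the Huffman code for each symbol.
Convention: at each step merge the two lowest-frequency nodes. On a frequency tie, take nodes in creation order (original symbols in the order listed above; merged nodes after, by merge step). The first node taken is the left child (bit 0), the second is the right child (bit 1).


Huffman tree construction:
Step 1: Merge J(7) + E(8) = 15
Step 2: Merge H(11) + F(11) = 22
Step 3: Merge (J+E)(15) + (H+F)(22) = 37
Step 4: Merge B(26) + ((J+E)+(H+F))(37) = 63
Read each symbol's code off the tree from the root (left child = 0, right child = 1).

Codes:
  H: 110 (length 3)
  B: 0 (length 1)
  J: 100 (length 3)
  E: 101 (length 3)
  F: 111 (length 3)
Average code length: 137/63 = 2.1746 bits/symbol


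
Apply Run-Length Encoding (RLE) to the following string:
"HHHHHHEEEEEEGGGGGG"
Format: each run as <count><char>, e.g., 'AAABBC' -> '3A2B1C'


Scanning runs left to right:
  i=0: run of 'H' x 6 -> '6H'
  i=6: run of 'E' x 6 -> '6E'
  i=12: run of 'G' x 6 -> '6G'

RLE = 6H6E6G


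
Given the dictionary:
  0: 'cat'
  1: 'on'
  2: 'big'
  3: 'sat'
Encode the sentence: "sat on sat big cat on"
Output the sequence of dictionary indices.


Look up each word in the dictionary:
  'sat' -> 3
  'on' -> 1
  'sat' -> 3
  'big' -> 2
  'cat' -> 0
  'on' -> 1

Encoded: [3, 1, 3, 2, 0, 1]


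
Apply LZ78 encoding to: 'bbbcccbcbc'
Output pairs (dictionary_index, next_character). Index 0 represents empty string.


LZ78 encoding steps:
Dictionary: {0: ''}
Step 1: w='' (idx 0), next='b' -> output (0, 'b'), add 'b' as idx 1
Step 2: w='b' (idx 1), next='b' -> output (1, 'b'), add 'bb' as idx 2
Step 3: w='' (idx 0), next='c' -> output (0, 'c'), add 'c' as idx 3
Step 4: w='c' (idx 3), next='c' -> output (3, 'c'), add 'cc' as idx 4
Step 5: w='b' (idx 1), next='c' -> output (1, 'c'), add 'bc' as idx 5
Step 6: w='bc' (idx 5), end of input -> output (5, '')


Encoded: [(0, 'b'), (1, 'b'), (0, 'c'), (3, 'c'), (1, 'c'), (5, '')]


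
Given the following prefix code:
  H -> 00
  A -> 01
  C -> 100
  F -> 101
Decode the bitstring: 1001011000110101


Decoding step by step:
Bits 100 -> C
Bits 101 -> F
Bits 100 -> C
Bits 01 -> A
Bits 101 -> F
Bits 01 -> A


Decoded message: CFCAFA


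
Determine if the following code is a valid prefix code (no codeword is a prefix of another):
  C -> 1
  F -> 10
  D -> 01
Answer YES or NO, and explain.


Checking each pair (does one codeword prefix another?):
  C='1' vs F='10': prefix -- VIOLATION

NO -- this is NOT a valid prefix code. C (1) is a prefix of F (10).


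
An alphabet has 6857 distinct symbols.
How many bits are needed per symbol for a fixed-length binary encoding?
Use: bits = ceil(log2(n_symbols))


log2(6857) = 12.7434
Bracket: 2^12 = 4096 < 6857 <= 2^13 = 8192
So ceil(log2(6857)) = 13

bits = ceil(log2(6857)) = ceil(12.7434) = 13 bits


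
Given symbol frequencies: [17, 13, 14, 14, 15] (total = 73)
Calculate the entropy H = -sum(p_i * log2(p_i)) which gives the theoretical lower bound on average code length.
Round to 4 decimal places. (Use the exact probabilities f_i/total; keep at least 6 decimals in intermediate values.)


Per-symbol terms -p_i * log2(p_i) with p_i = f_i/73:
  p = 17/73 = 0.232877: log2(p) = -2.102362, -p*log2(p) = 0.489591
  p = 13/73 = 0.178082: log2(p) = -2.489385, -p*log2(p) = 0.443315
  p = 14/73 = 0.191781: log2(p) = -2.382470, -p*log2(p) = 0.456912
  p = 14/73 = 0.191781: log2(p) = -2.382470, -p*log2(p) = 0.456912
  p = 15/73 = 0.205479: log2(p) = -2.282934, -p*log2(p) = 0.469096
H = 0.489591 + 0.443315 + 0.456912 + 0.456912 + 0.469096 = 2.315826

H = 2.3158 bits/symbol


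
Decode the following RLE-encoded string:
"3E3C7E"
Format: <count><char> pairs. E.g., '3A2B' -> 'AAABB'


Expanding each <count><char> pair:
  3E -> 'EEE'
  3C -> 'CCC'
  7E -> 'EEEEEEE'

Decoded = EEECCCEEEEEEE


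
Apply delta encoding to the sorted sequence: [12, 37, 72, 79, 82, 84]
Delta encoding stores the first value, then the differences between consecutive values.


First value: 12
Deltas:
  37 - 12 = 25
  72 - 37 = 35
  79 - 72 = 7
  82 - 79 = 3
  84 - 82 = 2


Delta encoded: [12, 25, 35, 7, 3, 2]


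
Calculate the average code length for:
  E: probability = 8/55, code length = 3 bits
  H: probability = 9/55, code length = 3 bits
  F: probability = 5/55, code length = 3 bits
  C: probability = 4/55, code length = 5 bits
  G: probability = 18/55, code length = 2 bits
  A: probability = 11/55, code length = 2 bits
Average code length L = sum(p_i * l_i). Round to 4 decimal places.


Weighted contributions p_i * l_i:
  E: (8/55) * 3 = 24/55
  H: (9/55) * 3 = 27/55
  F: (5/55) * 3 = 15/55
  C: (4/55) * 5 = 20/55
  G: (18/55) * 2 = 36/55
  A: (11/55) * 2 = 22/55
Sum = (24 + 27 + 15 + 20 + 36 + 22)/55 = 144/55

L = 144/55 = 2.6182 bits/symbol


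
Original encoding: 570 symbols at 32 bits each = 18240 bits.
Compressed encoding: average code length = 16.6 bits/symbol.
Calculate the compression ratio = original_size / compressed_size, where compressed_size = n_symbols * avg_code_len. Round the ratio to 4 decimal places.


original_size = n_symbols * orig_bits = 570 * 32 = 18240 bits
compressed_size = n_symbols * avg_code_len = 570 * 16.6 = 9462.0 bits
ratio = original_size / compressed_size = 18240 / 9462.0 = 1.9277

Compression ratio = 1.9277


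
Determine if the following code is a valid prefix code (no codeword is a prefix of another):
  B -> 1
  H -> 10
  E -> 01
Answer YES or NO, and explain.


Checking each pair (does one codeword prefix another?):
  B='1' vs H='10': prefix -- VIOLATION

NO -- this is NOT a valid prefix code. B (1) is a prefix of H (10).


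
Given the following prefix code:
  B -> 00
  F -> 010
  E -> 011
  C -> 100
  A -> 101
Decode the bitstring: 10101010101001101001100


Decoding step by step:
Bits 101 -> A
Bits 010 -> F
Bits 101 -> A
Bits 010 -> F
Bits 011 -> E
Bits 010 -> F
Bits 011 -> E
Bits 00 -> B


Decoded message: AFAFEFEB


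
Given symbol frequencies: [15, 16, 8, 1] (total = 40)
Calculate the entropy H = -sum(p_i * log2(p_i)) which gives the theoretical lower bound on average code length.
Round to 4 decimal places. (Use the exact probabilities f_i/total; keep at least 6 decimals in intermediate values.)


Per-symbol terms -p_i * log2(p_i) with p_i = f_i/40:
  p = 15/40 = 0.375000: log2(p) = -1.415037, -p*log2(p) = 0.530639
  p = 16/40 = 0.400000: log2(p) = -1.321928, -p*log2(p) = 0.528771
  p = 8/40 = 0.200000: log2(p) = -2.321928, -p*log2(p) = 0.464386
  p = 1/40 = 0.025000: log2(p) = -5.321928, -p*log2(p) = 0.133048
H = 0.530639 + 0.528771 + 0.464386 + 0.133048 = 1.656844

H = 1.6568 bits/symbol


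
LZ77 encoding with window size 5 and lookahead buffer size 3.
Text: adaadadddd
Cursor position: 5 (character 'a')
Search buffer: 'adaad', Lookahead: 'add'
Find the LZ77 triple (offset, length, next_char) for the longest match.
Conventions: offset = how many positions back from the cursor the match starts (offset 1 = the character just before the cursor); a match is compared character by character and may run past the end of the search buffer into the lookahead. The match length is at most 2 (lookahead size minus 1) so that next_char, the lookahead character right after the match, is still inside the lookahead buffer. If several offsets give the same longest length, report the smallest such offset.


Try each offset into the search buffer:
  offset=1 (pos 4, char 'd'): match length 0
  offset=2 (pos 3, char 'a'): match length 2
  offset=3 (pos 2, char 'a'): match length 1
  offset=4 (pos 1, char 'd'): match length 0
  offset=5 (pos 0, char 'a'): match length 2
Longest match has length 2, found at offsets 2, 5; take the smallest, offset 2.
next_char = character at position 5 + 2 = 7 -> 'd'

Best match: offset=2, length=2 (matching 'ad' starting at position 3)
LZ77 triple: (2, 2, 'd')


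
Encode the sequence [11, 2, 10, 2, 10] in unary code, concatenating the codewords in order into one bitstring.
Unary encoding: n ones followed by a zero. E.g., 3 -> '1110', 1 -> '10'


Encode each number as n ones followed by a terminating 0:
  11 -> 111111111110 (12 bits)
  2 -> 110 (3 bits)
  10 -> 11111111110 (11 bits)
  2 -> 110 (3 bits)
  10 -> 11111111110 (11 bits)
Total length = 12 + 3 + 11 + 3 + 11 = 40 bits.

Unary([11, 2, 10, 2, 10]) = 1111111111101101111111111011011111111110 (40 bits)


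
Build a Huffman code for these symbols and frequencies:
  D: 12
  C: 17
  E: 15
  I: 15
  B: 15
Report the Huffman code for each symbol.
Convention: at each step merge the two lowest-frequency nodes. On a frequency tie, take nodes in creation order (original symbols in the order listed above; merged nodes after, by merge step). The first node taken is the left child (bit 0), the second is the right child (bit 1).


Huffman tree construction:
Step 1: Merge D(12) + E(15) = 27
Step 2: Merge I(15) + B(15) = 30
Step 3: Merge C(17) + (D+E)(27) = 44
Step 4: Merge (I+B)(30) + (C+(D+E))(44) = 74
Read each symbol's code off the tree from the root (left child = 0, right child = 1).

Codes:
  D: 110 (length 3)
  C: 10 (length 2)
  E: 111 (length 3)
  I: 00 (length 2)
  B: 01 (length 2)
Average code length: 175/74 = 2.3649 bits/symbol


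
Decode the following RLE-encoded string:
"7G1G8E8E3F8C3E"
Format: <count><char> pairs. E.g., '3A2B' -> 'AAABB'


Expanding each <count><char> pair:
  7G -> 'GGGGGGG'
  1G -> 'G'
  8E -> 'EEEEEEEE'
  8E -> 'EEEEEEEE'
  3F -> 'FFF'
  8C -> 'CCCCCCCC'
  3E -> 'EEE'

Decoded = GGGGGGGGEEEEEEEEEEEEEEEEFFFCCCCCCCCEEE


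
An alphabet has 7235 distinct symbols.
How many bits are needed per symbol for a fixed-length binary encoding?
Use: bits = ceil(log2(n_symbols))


log2(7235) = 12.8208
Bracket: 2^12 = 4096 < 7235 <= 2^13 = 8192
So ceil(log2(7235)) = 13

bits = ceil(log2(7235)) = ceil(12.8208) = 13 bits


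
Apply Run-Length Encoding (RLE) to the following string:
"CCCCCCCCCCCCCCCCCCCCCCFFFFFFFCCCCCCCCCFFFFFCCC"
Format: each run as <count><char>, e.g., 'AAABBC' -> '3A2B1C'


Scanning runs left to right:
  i=0: run of 'C' x 22 -> '22C'
  i=22: run of 'F' x 7 -> '7F'
  i=29: run of 'C' x 9 -> '9C'
  i=38: run of 'F' x 5 -> '5F'
  i=43: run of 'C' x 3 -> '3C'

RLE = 22C7F9C5F3C


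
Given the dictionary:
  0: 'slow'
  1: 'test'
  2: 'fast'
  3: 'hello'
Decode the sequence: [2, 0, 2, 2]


Look up each index in the dictionary:
  2 -> 'fast'
  0 -> 'slow'
  2 -> 'fast'
  2 -> 'fast'

Decoded: "fast slow fast fast"


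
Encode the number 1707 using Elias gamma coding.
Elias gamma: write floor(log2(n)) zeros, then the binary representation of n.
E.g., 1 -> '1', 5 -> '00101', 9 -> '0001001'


num_bits = floor(log2(1707)) + 1 = 11
leading_zeros = num_bits - 1 = 10
binary(1707) = 11010101011

Elias gamma(1707) = '0000000000' + '11010101011' = 000000000011010101011 (21 bits)


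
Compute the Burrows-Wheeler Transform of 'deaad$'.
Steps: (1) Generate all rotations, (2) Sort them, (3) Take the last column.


Rotations (sorted):
  0: $deaad -> last char: d
  1: aad$de -> last char: e
  2: ad$dea -> last char: a
  3: d$deaa -> last char: a
  4: deaad$ -> last char: $
  5: eaad$d -> last char: d


BWT = deaa$d


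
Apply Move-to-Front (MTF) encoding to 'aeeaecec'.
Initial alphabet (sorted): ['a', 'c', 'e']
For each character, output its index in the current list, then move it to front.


MTF encoding:
'a': index 0 in ['a', 'c', 'e'] -> ['a', 'c', 'e']
'e': index 2 in ['a', 'c', 'e'] -> ['e', 'a', 'c']
'e': index 0 in ['e', 'a', 'c'] -> ['e', 'a', 'c']
'a': index 1 in ['e', 'a', 'c'] -> ['a', 'e', 'c']
'e': index 1 in ['a', 'e', 'c'] -> ['e', 'a', 'c']
'c': index 2 in ['e', 'a', 'c'] -> ['c', 'e', 'a']
'e': index 1 in ['c', 'e', 'a'] -> ['e', 'c', 'a']
'c': index 1 in ['e', 'c', 'a'] -> ['c', 'e', 'a']


Output: [0, 2, 0, 1, 1, 2, 1, 1]


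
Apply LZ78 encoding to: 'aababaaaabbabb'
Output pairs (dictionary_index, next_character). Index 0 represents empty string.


LZ78 encoding steps:
Dictionary: {0: ''}
Step 1: w='' (idx 0), next='a' -> output (0, 'a'), add 'a' as idx 1
Step 2: w='a' (idx 1), next='b' -> output (1, 'b'), add 'ab' as idx 2
Step 3: w='ab' (idx 2), next='a' -> output (2, 'a'), add 'aba' as idx 3
Step 4: w='a' (idx 1), next='a' -> output (1, 'a'), add 'aa' as idx 4
Step 5: w='ab' (idx 2), next='b' -> output (2, 'b'), add 'abb' as idx 5
Step 6: w='abb' (idx 5), end of input -> output (5, '')


Encoded: [(0, 'a'), (1, 'b'), (2, 'a'), (1, 'a'), (2, 'b'), (5, '')]


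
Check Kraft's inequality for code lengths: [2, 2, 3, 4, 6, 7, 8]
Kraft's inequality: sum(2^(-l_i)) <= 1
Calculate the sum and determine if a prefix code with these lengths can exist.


Sum = 2^(-2) + 2^(-2) + 2^(-3) + 2^(-4) + 2^(-6) + 2^(-7) + 2^(-8)
    = 0.25 + 0.25 + 0.125 + 0.0625 + 0.015625 + 0.0078125 + 0.00390625
    = 183/256 = 0.71484375
Since 0.71484375 <= 1, Kraft's inequality IS satisfied.
A prefix code with these lengths CAN exist.

Kraft sum = 0.71484375. Satisfied.


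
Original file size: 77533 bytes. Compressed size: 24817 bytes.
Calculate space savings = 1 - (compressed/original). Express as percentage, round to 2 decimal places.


ratio = compressed/original = 24817/77533 = 0.320083
savings = 1 - ratio = 1 - 0.320083 = 0.679917
as a percentage: 0.679917 * 100 = 67.99%

Space savings = 1 - 24817/77533 = 67.99%


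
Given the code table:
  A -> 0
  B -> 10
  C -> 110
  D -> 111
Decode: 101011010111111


Decoding:
10 -> B
10 -> B
110 -> C
10 -> B
111 -> D
111 -> D


Result: BBCBDD


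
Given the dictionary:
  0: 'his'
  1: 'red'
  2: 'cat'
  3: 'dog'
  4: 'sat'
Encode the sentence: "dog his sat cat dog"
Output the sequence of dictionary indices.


Look up each word in the dictionary:
  'dog' -> 3
  'his' -> 0
  'sat' -> 4
  'cat' -> 2
  'dog' -> 3

Encoded: [3, 0, 4, 2, 3]


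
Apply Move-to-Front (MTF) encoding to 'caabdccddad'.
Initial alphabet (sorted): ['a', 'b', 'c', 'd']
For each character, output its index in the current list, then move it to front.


MTF encoding:
'c': index 2 in ['a', 'b', 'c', 'd'] -> ['c', 'a', 'b', 'd']
'a': index 1 in ['c', 'a', 'b', 'd'] -> ['a', 'c', 'b', 'd']
'a': index 0 in ['a', 'c', 'b', 'd'] -> ['a', 'c', 'b', 'd']
'b': index 2 in ['a', 'c', 'b', 'd'] -> ['b', 'a', 'c', 'd']
'd': index 3 in ['b', 'a', 'c', 'd'] -> ['d', 'b', 'a', 'c']
'c': index 3 in ['d', 'b', 'a', 'c'] -> ['c', 'd', 'b', 'a']
'c': index 0 in ['c', 'd', 'b', 'a'] -> ['c', 'd', 'b', 'a']
'd': index 1 in ['c', 'd', 'b', 'a'] -> ['d', 'c', 'b', 'a']
'd': index 0 in ['d', 'c', 'b', 'a'] -> ['d', 'c', 'b', 'a']
'a': index 3 in ['d', 'c', 'b', 'a'] -> ['a', 'd', 'c', 'b']
'd': index 1 in ['a', 'd', 'c', 'b'] -> ['d', 'a', 'c', 'b']


Output: [2, 1, 0, 2, 3, 3, 0, 1, 0, 3, 1]


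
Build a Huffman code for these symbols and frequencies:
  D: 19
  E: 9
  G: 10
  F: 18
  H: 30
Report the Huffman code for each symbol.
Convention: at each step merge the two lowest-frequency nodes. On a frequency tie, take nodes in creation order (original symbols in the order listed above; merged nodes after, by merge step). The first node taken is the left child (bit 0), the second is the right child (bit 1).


Huffman tree construction:
Step 1: Merge E(9) + G(10) = 19
Step 2: Merge F(18) + D(19) = 37
Step 3: Merge (E+G)(19) + H(30) = 49
Step 4: Merge (F+D)(37) + ((E+G)+H)(49) = 86
Read each symbol's code off the tree from the root (left child = 0, right child = 1).

Codes:
  D: 01 (length 2)
  E: 100 (length 3)
  G: 101 (length 3)
  F: 00 (length 2)
  H: 11 (length 2)
Average code length: 191/86 = 2.2209 bits/symbol


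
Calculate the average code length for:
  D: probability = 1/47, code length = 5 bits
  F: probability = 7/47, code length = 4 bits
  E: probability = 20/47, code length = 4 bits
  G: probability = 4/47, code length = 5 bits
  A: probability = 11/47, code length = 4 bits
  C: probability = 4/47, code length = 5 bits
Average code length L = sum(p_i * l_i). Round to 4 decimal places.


Weighted contributions p_i * l_i:
  D: (1/47) * 5 = 5/47
  F: (7/47) * 4 = 28/47
  E: (20/47) * 4 = 80/47
  G: (4/47) * 5 = 20/47
  A: (11/47) * 4 = 44/47
  C: (4/47) * 5 = 20/47
Sum = (5 + 28 + 80 + 20 + 44 + 20)/47 = 197/47

L = 197/47 = 4.1915 bits/symbol


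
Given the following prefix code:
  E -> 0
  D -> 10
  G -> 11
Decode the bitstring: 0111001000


Decoding step by step:
Bits 0 -> E
Bits 11 -> G
Bits 10 -> D
Bits 0 -> E
Bits 10 -> D
Bits 0 -> E
Bits 0 -> E


Decoded message: EGDEDEE


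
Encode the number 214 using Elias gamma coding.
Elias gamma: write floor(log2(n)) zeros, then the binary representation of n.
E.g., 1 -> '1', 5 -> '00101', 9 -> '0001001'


num_bits = floor(log2(214)) + 1 = 8
leading_zeros = num_bits - 1 = 7
binary(214) = 11010110

Elias gamma(214) = '0000000' + '11010110' = 000000011010110 (15 bits)


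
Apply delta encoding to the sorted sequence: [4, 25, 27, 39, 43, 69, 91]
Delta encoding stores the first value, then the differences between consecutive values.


First value: 4
Deltas:
  25 - 4 = 21
  27 - 25 = 2
  39 - 27 = 12
  43 - 39 = 4
  69 - 43 = 26
  91 - 69 = 22


Delta encoded: [4, 21, 2, 12, 4, 26, 22]


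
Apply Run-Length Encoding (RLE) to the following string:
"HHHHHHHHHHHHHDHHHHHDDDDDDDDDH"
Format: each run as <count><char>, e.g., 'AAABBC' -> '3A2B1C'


Scanning runs left to right:
  i=0: run of 'H' x 13 -> '13H'
  i=13: run of 'D' x 1 -> '1D'
  i=14: run of 'H' x 5 -> '5H'
  i=19: run of 'D' x 9 -> '9D'
  i=28: run of 'H' x 1 -> '1H'

RLE = 13H1D5H9D1H


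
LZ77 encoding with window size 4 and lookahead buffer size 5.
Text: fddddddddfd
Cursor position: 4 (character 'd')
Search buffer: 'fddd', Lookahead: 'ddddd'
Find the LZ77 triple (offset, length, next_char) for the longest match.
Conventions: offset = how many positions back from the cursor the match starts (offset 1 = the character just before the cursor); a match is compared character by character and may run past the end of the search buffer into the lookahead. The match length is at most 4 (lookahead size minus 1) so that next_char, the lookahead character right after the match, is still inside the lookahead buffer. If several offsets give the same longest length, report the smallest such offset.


Try each offset into the search buffer:
  offset=1 (pos 3, char 'd'): match length 4
  offset=2 (pos 2, char 'd'): match length 4
  offset=3 (pos 1, char 'd'): match length 4
  offset=4 (pos 0, char 'f'): match length 0
Longest match has length 4, found at offsets 1, 2, 3; take the smallest, offset 1.
next_char = character at position 4 + 4 = 8 -> 'd'

Best match: offset=1, length=4 (matching 'dddd' starting at position 3)
LZ77 triple: (1, 4, 'd')


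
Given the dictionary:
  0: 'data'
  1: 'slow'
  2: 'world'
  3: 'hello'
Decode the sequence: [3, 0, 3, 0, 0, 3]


Look up each index in the dictionary:
  3 -> 'hello'
  0 -> 'data'
  3 -> 'hello'
  0 -> 'data'
  0 -> 'data'
  3 -> 'hello'

Decoded: "hello data hello data data hello"


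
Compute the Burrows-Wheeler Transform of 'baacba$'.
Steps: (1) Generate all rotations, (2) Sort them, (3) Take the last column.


Rotations (sorted):
  0: $baacba -> last char: a
  1: a$baacb -> last char: b
  2: aacba$b -> last char: b
  3: acba$ba -> last char: a
  4: ba$baac -> last char: c
  5: baacba$ -> last char: $
  6: cba$baa -> last char: a


BWT = abbac$a


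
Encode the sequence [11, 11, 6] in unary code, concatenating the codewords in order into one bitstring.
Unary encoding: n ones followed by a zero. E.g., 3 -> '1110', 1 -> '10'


Encode each number as n ones followed by a terminating 0:
  11 -> 111111111110 (12 bits)
  11 -> 111111111110 (12 bits)
  6 -> 1111110 (7 bits)
Total length = 12 + 12 + 7 = 31 bits.

Unary([11, 11, 6]) = 1111111111101111111111101111110 (31 bits)


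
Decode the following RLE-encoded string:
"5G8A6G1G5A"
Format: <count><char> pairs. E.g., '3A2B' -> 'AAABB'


Expanding each <count><char> pair:
  5G -> 'GGGGG'
  8A -> 'AAAAAAAA'
  6G -> 'GGGGGG'
  1G -> 'G'
  5A -> 'AAAAA'

Decoded = GGGGGAAAAAAAAGGGGGGGAAAAA


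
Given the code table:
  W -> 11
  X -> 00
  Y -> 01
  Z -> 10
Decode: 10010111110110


Decoding:
10 -> Z
01 -> Y
01 -> Y
11 -> W
11 -> W
01 -> Y
10 -> Z


Result: ZYYWWYZ


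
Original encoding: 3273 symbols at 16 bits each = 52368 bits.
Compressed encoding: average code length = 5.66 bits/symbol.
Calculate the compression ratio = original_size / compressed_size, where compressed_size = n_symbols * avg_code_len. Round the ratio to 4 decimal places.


original_size = n_symbols * orig_bits = 3273 * 16 = 52368 bits
compressed_size = n_symbols * avg_code_len = 3273 * 5.66 = 18525.18 bits
ratio = original_size / compressed_size = 52368 / 18525.18 = 2.8269

Compression ratio = 2.8269


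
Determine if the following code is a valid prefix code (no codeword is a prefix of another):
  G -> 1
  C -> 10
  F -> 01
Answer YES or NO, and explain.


Checking each pair (does one codeword prefix another?):
  G='1' vs C='10': prefix -- VIOLATION

NO -- this is NOT a valid prefix code. G (1) is a prefix of C (10).


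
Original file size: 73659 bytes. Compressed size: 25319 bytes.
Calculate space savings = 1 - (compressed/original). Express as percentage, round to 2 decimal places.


ratio = compressed/original = 25319/73659 = 0.343733
savings = 1 - ratio = 1 - 0.343733 = 0.656267
as a percentage: 0.656267 * 100 = 65.63%

Space savings = 1 - 25319/73659 = 65.63%


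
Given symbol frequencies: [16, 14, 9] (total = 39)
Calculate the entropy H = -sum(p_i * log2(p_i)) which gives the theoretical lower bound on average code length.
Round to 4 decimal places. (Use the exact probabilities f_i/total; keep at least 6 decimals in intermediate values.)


Per-symbol terms -p_i * log2(p_i) with p_i = f_i/39:
  p = 16/39 = 0.410256: log2(p) = -1.285402, -p*log2(p) = 0.527345
  p = 14/39 = 0.358974: log2(p) = -1.478047, -p*log2(p) = 0.530581
  p = 9/39 = 0.230769: log2(p) = -2.115477, -p*log2(p) = 0.488187
H = 0.527345 + 0.530581 + 0.488187 = 1.546113

H = 1.5461 bits/symbol


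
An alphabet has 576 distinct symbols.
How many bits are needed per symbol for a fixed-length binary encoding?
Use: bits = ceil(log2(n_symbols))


log2(576) = 9.1699
Bracket: 2^9 = 512 < 576 <= 2^10 = 1024
So ceil(log2(576)) = 10

bits = ceil(log2(576)) = ceil(9.1699) = 10 bits


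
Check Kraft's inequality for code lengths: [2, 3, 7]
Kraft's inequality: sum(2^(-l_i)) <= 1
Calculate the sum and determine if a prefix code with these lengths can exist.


Sum = 2^(-2) + 2^(-3) + 2^(-7)
    = 0.25 + 0.125 + 0.0078125
    = 49/128 = 0.3828125
Since 0.3828125 <= 1, Kraft's inequality IS satisfied.
A prefix code with these lengths CAN exist.

Kraft sum = 0.3828125. Satisfied.


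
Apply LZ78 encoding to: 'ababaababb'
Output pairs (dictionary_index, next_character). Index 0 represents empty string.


LZ78 encoding steps:
Dictionary: {0: ''}
Step 1: w='' (idx 0), next='a' -> output (0, 'a'), add 'a' as idx 1
Step 2: w='' (idx 0), next='b' -> output (0, 'b'), add 'b' as idx 2
Step 3: w='a' (idx 1), next='b' -> output (1, 'b'), add 'ab' as idx 3
Step 4: w='a' (idx 1), next='a' -> output (1, 'a'), add 'aa' as idx 4
Step 5: w='b' (idx 2), next='a' -> output (2, 'a'), add 'ba' as idx 5
Step 6: w='b' (idx 2), next='b' -> output (2, 'b'), add 'bb' as idx 6


Encoded: [(0, 'a'), (0, 'b'), (1, 'b'), (1, 'a'), (2, 'a'), (2, 'b')]


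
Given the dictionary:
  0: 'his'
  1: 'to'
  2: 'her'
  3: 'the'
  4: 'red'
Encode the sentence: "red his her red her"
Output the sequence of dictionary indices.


Look up each word in the dictionary:
  'red' -> 4
  'his' -> 0
  'her' -> 2
  'red' -> 4
  'her' -> 2

Encoded: [4, 0, 2, 4, 2]


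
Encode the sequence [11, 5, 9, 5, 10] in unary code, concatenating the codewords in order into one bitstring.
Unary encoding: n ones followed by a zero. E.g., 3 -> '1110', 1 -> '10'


Encode each number as n ones followed by a terminating 0:
  11 -> 111111111110 (12 bits)
  5 -> 111110 (6 bits)
  9 -> 1111111110 (10 bits)
  5 -> 111110 (6 bits)
  10 -> 11111111110 (11 bits)
Total length = 12 + 6 + 10 + 6 + 11 = 45 bits.

Unary([11, 5, 9, 5, 10]) = 111111111110111110111111111011111011111111110 (45 bits)


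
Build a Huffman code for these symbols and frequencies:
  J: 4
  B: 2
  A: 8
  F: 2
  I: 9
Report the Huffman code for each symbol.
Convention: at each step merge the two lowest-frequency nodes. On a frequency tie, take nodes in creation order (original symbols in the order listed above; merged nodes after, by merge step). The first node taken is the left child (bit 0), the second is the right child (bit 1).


Huffman tree construction:
Step 1: Merge B(2) + F(2) = 4
Step 2: Merge J(4) + (B+F)(4) = 8
Step 3: Merge A(8) + (J+(B+F))(8) = 16
Step 4: Merge I(9) + (A+(J+(B+F)))(16) = 25
Read each symbol's code off the tree from the root (left child = 0, right child = 1).

Codes:
  J: 110 (length 3)
  B: 1110 (length 4)
  A: 10 (length 2)
  F: 1111 (length 4)
  I: 0 (length 1)
Average code length: 53/25 = 2.1200 bits/symbol
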